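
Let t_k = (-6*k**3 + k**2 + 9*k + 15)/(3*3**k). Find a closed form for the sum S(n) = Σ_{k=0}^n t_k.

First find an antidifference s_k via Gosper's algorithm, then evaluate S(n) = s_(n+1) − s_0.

Ratio r(k) = (6*k**3 + 17*k**2 + 7*k - 19)/(3*(6*k**3 - k**2 - 9*k - 15)).
Take A(k)=1/3, B(k)=1, C(k)=k**3 - k**2/6 - 3*k/2 - 5/2.
f must satisfy (1/3)·f(k+1) − (1)·f(k) = k**3 - k**2/6 - 3*k/2 - 5/2.
From deg A=0, deg B=0, deg C=3: d=3.
Solving with deg f ≤ 3: f(k) = -(3*k**3 + 4*k**2 + 4*k - 2)/2.
Get s_k = R·t_k = (3*k**3 + 4*k**2 + 4*k - 2)/3**k with R(k) = B(k−1)f(k)/C(k) = -3*(3*k**3 + 4*k**2 + 4*k - 2)/(6*k**3 - k**2 - 9*k - 15).
Δs = (-6*k**3 + k**2 + 9*k + 15)/(3*3**k), as required.
Telescope: S(n) = s_(n+1) − s_(0) = 3**(-n - 1)*(3*n**3 + 13*n**2 + 21*n + 9) − (-2) = (6*3**n + 3*n**3 + 13*n**2 + 21*n + 9)/(3*3**n).

S(n) = (6*3**n + 3*n**3 + 13*n**2 + 21*n + 9)/(3*3**n)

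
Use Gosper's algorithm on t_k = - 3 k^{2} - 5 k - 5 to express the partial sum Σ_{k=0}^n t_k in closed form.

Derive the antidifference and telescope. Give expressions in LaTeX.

S(n) = - n^{3} - 4 n^{2} - 8 n - 5

r(k) = (3*k**2 + 11*k + 13)/(3*k**2 + 5*k + 5) after simplifying.
Take A(k)=1, B(k)=1, C(k)=k**2 + 5*k/3 + 5/3.
f must satisfy (1)·f(k+1) − (1)·f(k) = k**2 + 5*k/3 + 5/3.
From deg A=0, deg B=0, deg C=2: d=3.
A polynomial solution: f(k) = k*(k**2 + k + 3)/3.
Get s_k = R·t_k = k*(-k**2 - k - 3) with R(k) = B(k−1)f(k)/C(k) = k*(k**2 + k + 3)/(3*k**2 + 5*k + 5).
Δs = -3*k**2 - 5*k - 5, as required.
Telescope: S(n) = s_(n+1) − s_(0) = -n**3 - 4*n**2 - 8*n - 5 − (0) = -n**3 - 4*n**2 - 8*n - 5.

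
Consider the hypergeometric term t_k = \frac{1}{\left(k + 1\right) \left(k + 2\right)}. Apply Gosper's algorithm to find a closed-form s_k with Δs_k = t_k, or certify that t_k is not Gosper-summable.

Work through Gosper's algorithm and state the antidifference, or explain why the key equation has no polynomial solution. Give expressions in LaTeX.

r(k) = (k + 1)/(k + 3) after simplifying.
Gosper form: A/B · C(k+1)/C(k) with A=k + 1, B=k + 3, C=1.
Set up (k + 1)·f(k+1) − (k + 2)·f(k) − (1) = 0.
Bound: deg f ≤ 1.
Match coefficients ⇒ f(k) = k.
Certificate R = B(k−1)f/C = k*(k + 2) gives s_k = k/(k + 1).
Verify: 1/(k**2 + 3*k + 2) matches t_k.

s_k = \frac{k}{k + 1}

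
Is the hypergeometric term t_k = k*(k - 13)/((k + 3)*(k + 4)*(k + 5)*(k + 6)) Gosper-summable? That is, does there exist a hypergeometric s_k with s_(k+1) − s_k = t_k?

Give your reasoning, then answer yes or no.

Yes. s_k = -k*(k**2 + 42*k - 43)/(30*(k + 3)*(k + 4)*(k + 5)).

The ratio is (k - 12)*(k + 1)*(k + 3)/(k*(k - 13)*(k + 7)).
So A=k + 3 and B=k + 7, with C=k**2 - 13*k.
f must satisfy (k + 3)·f(k+1) − (k + 6)·f(k) = k**2 - 13*k.
deg f ≤ 3 (via 1,1,2).
Solve for f: f(k) = -k*(k - 1)*(k + 43)/30 (degree 3 ≤ 3).
So s_k = (B(k−1)f/C)·t_k = (-(k - 1)*(k + 6)*(k + 43)/(30*(k - 13)))·t_k = -k*(k**2 + 42*k - 43)/(30*(k + 3)*(k + 4)*(k + 5)).
s_(k+1) − s_k = k*(k - 13)/(k**4 + 18*k**3 + 119*k**2 + 342*k + 360) = t_k.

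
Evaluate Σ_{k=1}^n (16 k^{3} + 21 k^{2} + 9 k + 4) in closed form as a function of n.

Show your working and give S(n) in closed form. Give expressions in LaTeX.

r(k) = (16*k**3 + 69*k**2 + 99*k + 50)/(16*k**3 + 21*k**2 + 9*k + 4) after simplifying.
Normal form (A,B,C) = (1, 1, k**3 + 21*k**2/16 + 9*k/16 + 1/4).
Set up (1)·f(k+1) − (1)·f(k) − (k**3 + 21*k**2/16 + 9*k/16 + 1/4) = 0.
Bound: deg f ≤ 4.
Match coefficients ⇒ f(k) = k*(k + 1)*(4*k**2 - 5*k + 3)/16.
Certificate R = B(k−1)f/C = k*(4*k**2 - 5*k + 3)/(16*k**2 + 5*k + 4) gives s_k = k*(4*k**3 - k**2 - 2*k + 3).
Verify: 16*k**3 + 21*k**2 + 9*k + 4 matches t_k.
s_(n+1) = 4*n**4 + 15*n**3 + 19*n**2 + 12*n + 4 and s_(1) = 4, so S(n) = n*(4*n**3 + 15*n**2 + 19*n + 12).

S(n) = n \left(4 n^{3} + 15 n^{2} + 19 n + 12\right)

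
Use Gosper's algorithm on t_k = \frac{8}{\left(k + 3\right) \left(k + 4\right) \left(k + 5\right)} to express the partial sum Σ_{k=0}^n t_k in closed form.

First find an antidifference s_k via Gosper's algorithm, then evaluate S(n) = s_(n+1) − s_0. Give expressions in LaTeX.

t_(k+1)/t_k = (k + 3)/(k + 6).
Take A(k)=k + 3, B(k)=k + 6, C(k)=1.
Set up (k + 3)·f(k+1) − (k + 5)·f(k) − (1) = 0.
Degrees (1,1,0) ⇒ d ≤ 2.
A polynomial solution: f(k) = k*(k + 7)/24.
So s_k = (B(k−1)f/C)·t_k = (k*(k + 5)*(k + 7)/24)·t_k = k*(k + 7)/(3*(k + 3)*(k + 4)).
Check: Δs_k = 8/(k**3 + 12*k**2 + 47*k + 60). ✓
s_(n+1) = (n**2 + 9*n + 8)/(3*(n**2 + 9*n + 20)) and s_(0) = 0, so S(n) = (n**2 + 9*n + 8)/(3*(n**2 + 9*n + 20)).

S(n) = \frac{n^{2} + 9 n + 8}{3 \left(n^{2} + 9 n + 20\right)}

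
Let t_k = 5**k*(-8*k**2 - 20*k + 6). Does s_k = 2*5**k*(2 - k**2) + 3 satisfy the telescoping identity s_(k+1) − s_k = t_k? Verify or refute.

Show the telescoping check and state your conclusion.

Valid: the claim telescopes to t_k.

s_(k+1) = 10*5**k*(2 - (k + 1)**2) + 3
s_(k+1) − s_k = 5**k*(-8*k**2 - 20*k + 6)
(s_(k+1) − s_k) − t_k = 0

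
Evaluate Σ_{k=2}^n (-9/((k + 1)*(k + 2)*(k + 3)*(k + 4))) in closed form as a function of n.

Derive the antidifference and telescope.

S(n) = (-n**3 - 9*n**2 - 26*n + 36)/(20*(n**3 + 9*n**2 + 26*n + 24))

Step 1: r(k) = (k + 1)/(k + 5).
So A=k + 1 and B=k + 5, with C=1.
f must satisfy (k + 1)·f(k+1) − (k + 4)·f(k) = 1.
d = 3 from the (1,1,0) case.
Match coefficients ⇒ f(k) = k*(k**2 + 6*k + 11)/18.
Then R = B(k−1)f/C = k*(k + 4)*(k**2 + 6*k + 11)/18, so s_k = R(k)·t_k = k*(-k**2 - 6*k - 11)/(2*(k + 1)*(k + 2)*(k + 3)).
s_(k+1) − s_k = -9/(k**4 + 10*k**3 + 35*k**2 + 50*k + 24) = t_k.
Σ_(k=2)^n t_k = s_(n+1) − s_(2) = ((-n**3 - 9*n**2 - 26*n - 18)/(2*(n**3 + 9*n**2 + 26*n + 24))) − (-9/20), i.e. (-n**3 - 9*n**2 - 26*n + 36)/(20*(n**3 + 9*n**2 + 26*n + 24)).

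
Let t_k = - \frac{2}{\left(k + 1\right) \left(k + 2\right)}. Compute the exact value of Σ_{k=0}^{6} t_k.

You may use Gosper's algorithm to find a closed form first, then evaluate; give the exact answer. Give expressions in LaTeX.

Σ = -7/4

Ratio r(k) = (k + 1)/(k + 3).
Gosper form: A/B · C(k+1)/C(k) with A=k + 1, B=k + 3, C=1.
f must satisfy (k + 1)·f(k+1) − (k + 2)·f(k) = 1.
Bound: deg f ≤ 1.
Coefficient equations give f(k) = k.
Then R = B(k−1)f/C = k*(k + 2), so s_k = R(k)·t_k = -2*k/(k + 1).
Verify: -2/(k**2 + 3*k + 2) matches t_k.
Σ_(k=0)^(6) t_k = s_(7) − s_(0) = -7/4 − (0) = -7/4.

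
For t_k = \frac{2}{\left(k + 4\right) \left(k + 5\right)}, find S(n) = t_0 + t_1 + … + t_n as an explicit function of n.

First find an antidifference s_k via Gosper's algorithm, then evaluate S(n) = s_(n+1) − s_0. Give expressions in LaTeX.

S(n) = \frac{n + 1}{2 \left(n + 5\right)}

Step 1: r(k) = (k + 4)/(k + 6).
Factor: A=k + 4; B=k + 6; C=1.
Set up (k + 4)·f(k+1) − (k + 5)·f(k) − (1) = 0.
From deg A=1, deg B=1, deg C=0: d=1.
Match coefficients ⇒ f(k) = k/4.
So s_k = (B(k−1)f/C)·t_k = (k*(k + 5)/4)·t_k = k/(2*(k + 4)).
Check: Δs_k = 2/(k**2 + 9*k + 20). ✓
Σ_(k=0)^n t_k = s_(n+1) − s_(0) = ((n + 1)/(2*(n + 5))) − (0), i.e. (n + 1)/(2*(n + 5)).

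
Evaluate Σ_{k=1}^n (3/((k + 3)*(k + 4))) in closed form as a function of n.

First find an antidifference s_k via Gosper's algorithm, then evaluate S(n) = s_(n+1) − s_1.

S(n) = 3*n/(4*(n + 4))

r(k) = (k + 3)/(k + 5) after simplifying.
Gosper form: A/B · C(k+1)/C(k) with A=k + 3, B=k + 5, C=1.
Need (k + 3)·f(k+1) − (k + 4)·f(k) = 1.
Degrees (1,1,0) ⇒ d ≤ 1.
Match coefficients ⇒ f(k) = k/3.
Then R = B(k−1)f/C = k*(k + 4)/3, so s_k = R(k)·t_k = k/(k + 3).
s_(k+1) − s_k = 3/(k**2 + 7*k + 12) = t_k.
Telescope: S(n) = s_(n+1) − s_(1) = (n + 1)/(n + 4) − (1/4) = 3*n/(4*(n + 4)).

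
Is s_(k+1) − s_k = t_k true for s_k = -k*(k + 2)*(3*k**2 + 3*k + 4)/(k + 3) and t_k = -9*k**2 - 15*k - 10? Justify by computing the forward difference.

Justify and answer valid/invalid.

Invalid: residual 3*(2*k**3 + 13*k**2 + 17*k + 10)/(k**2 + 7*k + 12) ≠ 0.

s_(k+1) = -(k + 1)*(k + 3)*(3*k + 3*(k + 1)**2 + 7)/(k + 4)
s_(k+1) − s_k = (-9*k**4 - 72*k**3 - 184*k**2 - 199*k - 90)/(k**2 + 7*k + 12)
(s_(k+1) − s_k) − t_k = 3*(2*k**3 + 13*k**2 + 17*k + 10)/(k**2 + 7*k + 12)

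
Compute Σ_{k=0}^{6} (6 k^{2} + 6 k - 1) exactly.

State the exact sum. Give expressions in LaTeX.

Σ = 665

Ratio r(k) = (6*k**2 + 18*k + 11)/(6*k**2 + 6*k - 1).
Factor: A=1; B=1; C=k**2 + k - 1/6.
Need (1)·f(k+1) − (1)·f(k) = k**2 + k - 1/6.
Bound: deg f ≤ 3.
Coefficient equations give f(k) = k*(2*k**2 - 3)/6.
Then R = B(k−1)f/C = k*(2*k**2 - 3)/(6*k**2 + 6*k - 1), so s_k = R(k)·t_k = k*(2*k**2 - 3).
Verify: 6*k**2 + 6*k - 1 matches t_k.
Σ_(k=0)^(6) t_k = s_(7) − s_(0) = 665 − (0) = 665.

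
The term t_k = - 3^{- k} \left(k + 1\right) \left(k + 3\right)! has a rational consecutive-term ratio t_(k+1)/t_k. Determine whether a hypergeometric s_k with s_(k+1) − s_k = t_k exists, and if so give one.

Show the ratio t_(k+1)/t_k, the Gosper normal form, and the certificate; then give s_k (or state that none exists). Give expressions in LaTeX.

Compute t_(k+1)/t_k: get (k + 2)*(k + 4)/(3*(k + 1)).
So A=k/3 + 4/3 and B=1, with C=k + 1.
Solve (k/3 + 4/3)·f(k+1) − (1)·f(k) = k + 1.
Bound: deg f ≤ 0.
Solve for f: f(k) = 3 (degree 0 ≤ 0).
Get s_k = R·t_k = -3**(1 - k)*factorial(k + 3) with R(k) = B(k−1)f(k)/C(k) = 3/(k + 1).
Verify: -(k + 1)*factorial(k + 3)/3**k matches t_k.

s_k = - 3^{1 - k} \left(k + 3\right)!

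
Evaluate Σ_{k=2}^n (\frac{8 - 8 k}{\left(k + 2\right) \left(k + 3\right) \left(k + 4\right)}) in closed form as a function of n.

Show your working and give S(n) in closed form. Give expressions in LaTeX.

S(n) = \frac{n \left(1 - n\right)}{n^{2} + 7 n + 12}

Compute t_(k+1)/t_k: get k*(k + 2)/((k - 1)*(k + 5)).
Factor: A=k + 2; B=k + 5; C=k - 1.
Need (k + 2)·f(k+1) − (k + 4)·f(k) = k - 1.
Bound: deg f ≤ 2.
A polynomial solution: f(k) = k*(k - 7)/12.
Get s_k = R·t_k = -2*k*(k - 7)/(3*(k + 2)*(k + 3)) with R(k) = B(k−1)f(k)/C(k) = k*(k - 7)*(k + 4)/(12*(k - 1)).
Δs = 8*(1 - k)/(k**3 + 9*k**2 + 26*k + 24), as required.
s_(n+1) = 2*(-n**2 + 5*n + 6)/(3*(n**2 + 7*n + 12)) and s_(2) = 1/3, so S(n) = n*(1 - n)/(n**2 + 7*n + 12).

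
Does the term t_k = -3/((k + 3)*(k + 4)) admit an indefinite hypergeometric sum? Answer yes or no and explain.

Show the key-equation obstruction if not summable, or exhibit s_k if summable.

The ratio is (k + 3)/(k + 5).
A = k + 3, B = k + 5, C = 1.
Key eq: (k + 3)·f(k+1) = (k + 4)·f(k) + (1).
Degrees (1,1,0) ⇒ d ≤ 1.
Solve for f: f(k) = k/3 (degree 1 ≤ 1).
Then R = B(k−1)f/C = k*(k + 4)/3, so s_k = R(k)·t_k = -k/(k + 3).
Δs = -3/(k**2 + 7*k + 12), as required.

Yes. s_k = -k/(k + 3).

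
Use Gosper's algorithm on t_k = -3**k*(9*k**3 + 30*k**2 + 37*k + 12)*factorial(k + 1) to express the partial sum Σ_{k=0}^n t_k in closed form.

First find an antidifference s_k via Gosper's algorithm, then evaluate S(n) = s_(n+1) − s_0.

The ratio is 3*(9*k**4 + 75*k**3 + 238*k**2 + 336*k + 176)/(9*k**3 + 30*k**2 + 37*k + 12).
Gosper form: A/B · C(k+1)/C(k) with A=3*k + 6, B=1, C=k**3 + 10*k**2/3 + 37*k/9 + 4/3.
f must satisfy (3*k + 6)·f(k+1) − (1)·f(k) = k**3 + 10*k**2/3 + 37*k/9 + 4/3.
Degrees (1,0,3) ⇒ d ≤ 2.
Match coefficients ⇒ f(k) = k*(3*k - 1)/9.
So s_k = (B(k−1)f/C)·t_k = (k*(3*k - 1)/(9*k**3 + 30*k**2 + 37*k + 12))·t_k = -3**k*k*(3*k - 1)*factorial(k + 1).
Verify: -3**k*(9*k**3 + 30*k**2 + 37*k + 12)*factorial(k + 1) matches t_k.
Evaluate: s_(n+1) = -3**(n + 1)*(n + 1)*(3*n + 2)*factorial(n + 2); subtract s_(0) = 0 ⇒ S(n) = -3**(n + 1)*(n + 1)*(3*n + 2)*factorial(n + 2).

S(n) = -3**(n + 1)*(n + 1)*(3*n + 2)*factorial(n + 2)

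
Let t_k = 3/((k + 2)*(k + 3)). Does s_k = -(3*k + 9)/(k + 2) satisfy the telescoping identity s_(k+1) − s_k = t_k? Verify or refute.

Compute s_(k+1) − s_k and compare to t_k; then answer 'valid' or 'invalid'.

s_(k+1) = 3*(-k - 4)/(k + 3)
s_(k+1) − s_k = 3/(k**2 + 5*k + 6)
(s_(k+1) − s_k) − t_k = 0

valid (s_(k+1) − s_k reduces to t_k)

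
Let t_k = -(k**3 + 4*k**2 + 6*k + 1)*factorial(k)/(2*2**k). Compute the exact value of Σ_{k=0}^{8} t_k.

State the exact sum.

Step 1: r(k) = (k**4 + 8*k**3 + 24*k**2 + 29*k + 12)/(2*(k**3 + 4*k**2 + 6*k + 1)).
Take A(k)=k/2 + 1/2, B(k)=1, C(k)=k**3 + 4*k**2 + 6*k + 1.
Set up (k/2 + 1/2)·f(k+1) − (1)·f(k) − (k**3 + 4*k**2 + 6*k + 1) = 0.
From deg A=1, deg B=0, deg C=3: d=2.
Solving with deg f ≤ 2: f(k) = 2*(k**2 + 3*k + 3).
R(k) = B(k−1)·f(k)/C(k) = 2*(k**2 + 3*k + 3)/(k**3 + 4*k**2 + 6*k + 1); s_k = R·t_k = -(k**2 + 3*k + 3)*factorial(k)/2**k.
Verify: -(k**3 + 4*k**2 + 6*k + 1)*factorial(k)/(2*2**k) matches t_k.
Evaluate s at k=9 and k=0: -314685/4 and -3; difference -314673/4.

Σ = -314673/4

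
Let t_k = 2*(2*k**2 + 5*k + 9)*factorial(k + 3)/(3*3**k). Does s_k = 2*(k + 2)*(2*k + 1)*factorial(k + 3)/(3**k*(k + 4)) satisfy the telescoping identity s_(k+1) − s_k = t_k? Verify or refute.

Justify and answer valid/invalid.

Invalid: residual -4*(2*k**3 + 13*k**2 + 23*k + 33)*factorial(k + 3)/(3*3**k*(k + 4)*(k + 5)) ≠ 0.

s_(k+1) = 2*(k + 3)*(2*k + 3)*factorial(k + 4)/(3*3**k*(k + 5))
s_(k+1) − s_k = 2*(2*k**4 + 19*k**3 + 68*k**2 + 135*k + 114)*factorial(k + 3)/(3*3**k*(k + 4)*(k + 5))
(s_(k+1) − s_k) − t_k = -4*(2*k**3 + 13*k**2 + 23*k + 33)*factorial(k + 3)/(3*3**k*(k + 4)*(k + 5))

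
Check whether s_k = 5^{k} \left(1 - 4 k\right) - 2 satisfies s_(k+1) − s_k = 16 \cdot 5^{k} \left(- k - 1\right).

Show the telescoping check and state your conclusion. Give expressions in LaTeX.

s_(k+1) = -5*5**k*(4*k + 3) - 2
s_(k+1) − s_k = 16*5**k*(-k - 1)
(s_(k+1) − s_k) − t_k = 0

Valid — Δs_k = t_k.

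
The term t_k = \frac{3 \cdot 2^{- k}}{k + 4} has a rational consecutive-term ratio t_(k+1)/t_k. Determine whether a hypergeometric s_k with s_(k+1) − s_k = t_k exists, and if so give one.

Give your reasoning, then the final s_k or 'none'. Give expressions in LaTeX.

none (Gosper's algorithm certifies no s_k)

Compute t_(k+1)/t_k: get (k + 4)/(2*(k + 5)).
Normal form (A,B,C) = (k/2 + 2, k + 5, 1).
Need (k/2 + 2)·f(k+1) − (k + 4)·f(k) = 1.
d = -1 from the (1,1,0) case.
d = -1 < 0 ⇒ no nonzero polynomial f; not summable.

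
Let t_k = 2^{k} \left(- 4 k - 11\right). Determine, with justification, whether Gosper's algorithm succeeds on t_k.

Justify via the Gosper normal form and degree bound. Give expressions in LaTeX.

Yes. s_k = 2^{k} \left(- 4 k - 3\right).

Ratio r(k) = 2*(4*k + 15)/(4*k + 11).
So A=2 and B=1, with C=k + 11/4.
f must satisfy (2)·f(k+1) − (1)·f(k) = k + 11/4.
Degrees (0,0,1) ⇒ d ≤ 1.
Solving with deg f ≤ 1: f(k) = (4*k + 3)/4.
Get s_k = R·t_k = 2**k*(-4*k - 3) with R(k) = B(k−1)f(k)/C(k) = (4*k + 3)/(4*k + 11).
Δs = 2**k*(-4*k - 11), as required.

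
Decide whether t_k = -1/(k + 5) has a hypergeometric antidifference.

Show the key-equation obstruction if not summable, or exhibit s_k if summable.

No — key equation has no polynomial f.

Step 1: r(k) = (k + 5)/(k + 6).
Gosper form: A/B · C(k+1)/C(k) with A=k + 5, B=k + 6, C=1.
Solve (k + 5)·f(k+1) − (k + 5)·f(k) = 1.
d = 0 from the (1,1,0) case.
f = c0 ⇒ A·f(k+1) − B(k−1)·f(k) − C = -1. The system {-1 = 0} is inconsistent; no antidifference.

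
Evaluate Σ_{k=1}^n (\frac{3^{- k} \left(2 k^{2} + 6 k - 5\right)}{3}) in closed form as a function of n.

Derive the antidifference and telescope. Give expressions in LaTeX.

S(n) = 3^{- n - 1} \left(5 \cdot 3^{n} - n^{2} - 6 n - 5\right)

Ratio r(k) = (2*k**2 + 10*k + 3)/(3*(2*k**2 + 6*k - 5)).
Gosper form: A/B · C(k+1)/C(k) with A=1/3, B=1, C=k**2 + 3*k - 5/2.
Solve (1/3)·f(k+1) − (1)·f(k) = k**2 + 3*k - 5/2.
Bound: deg f ≤ 2.
A polynomial solution: f(k) = -3*k*(k + 4)/2.
Then R = B(k−1)f/C = -3*k*(k + 4)/(2*k**2 + 6*k - 5), so s_k = R(k)·t_k = k*(-k - 4)/3**k.
Δs = (2*k**2 + 6*k - 5)/(3*3**k), as required.
Telescope: S(n) = s_(n+1) − s_(1) = 3**(-n - 1)*(-n**2 - 6*n - 5) − (-5/3) = 3**(-n - 1)*(5*3**n - n**2 - 6*n - 5).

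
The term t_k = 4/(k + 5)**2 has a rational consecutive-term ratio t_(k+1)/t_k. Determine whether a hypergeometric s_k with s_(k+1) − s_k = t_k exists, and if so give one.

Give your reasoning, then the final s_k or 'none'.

Compute t_(k+1)/t_k: get (k + 5)**2/(k + 6)**2.
Gosper form: A/B · C(k+1)/C(k) with A=k**2 + 10*k + 25, B=k**2 + 12*k + 36, C=1.
Set up (k**2 + 10*k + 25)·f(k+1) − (k**2 + 10*k + 25)·f(k) − (1) = 0.
deg f ≤ 0 (via 2,2,0).
f = c0 ⇒ A·f(k+1) − B(k−1)·f(k) − C = -1. The system {-1 = 0} is inconsistent; no antidifference.

no hypergeometric antidifference exists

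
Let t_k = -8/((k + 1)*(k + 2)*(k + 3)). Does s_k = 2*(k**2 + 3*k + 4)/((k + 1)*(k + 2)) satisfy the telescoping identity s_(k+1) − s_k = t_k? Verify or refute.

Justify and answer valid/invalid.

s_(k+1) = 2*(3*k + (k + 1)**2 + 7)/((k + 2)*(k + 3))
s_(k+1) − s_k = -8/(k**3 + 6*k**2 + 11*k + 6)
(s_(k+1) − s_k) − t_k = 0

Valid: the claim telescopes to t_k.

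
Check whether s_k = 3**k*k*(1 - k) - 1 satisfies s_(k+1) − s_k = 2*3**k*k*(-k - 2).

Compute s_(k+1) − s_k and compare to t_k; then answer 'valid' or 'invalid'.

s_(k+1) = -3*3**k*k*(k + 1) - 1
s_(k+1) − s_k = 2*3**k*k*(-k - 2)
(s_(k+1) − s_k) − t_k = 0

valid; difference matches t_k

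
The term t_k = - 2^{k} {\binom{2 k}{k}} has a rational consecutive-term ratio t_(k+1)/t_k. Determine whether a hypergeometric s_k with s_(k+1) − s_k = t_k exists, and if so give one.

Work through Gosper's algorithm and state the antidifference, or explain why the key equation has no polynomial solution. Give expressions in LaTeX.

Compute t_(k+1)/t_k: get 4*(2*k + 1)/(k + 1).
Normal form (A,B,C) = (8*k + 4, k + 1, 1).
Set up (8*k + 4)·f(k+1) − (k)·f(k) − (1) = 0.
deg f ≤ -1 (via 1,1,0).
deg f ≤ -1 is impossible — no certificate.

not Gosper-summable; s_k does not exist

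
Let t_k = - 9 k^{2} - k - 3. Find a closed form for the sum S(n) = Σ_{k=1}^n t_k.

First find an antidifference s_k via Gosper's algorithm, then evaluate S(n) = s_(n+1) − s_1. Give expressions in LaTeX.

Ratio r(k) = (k + 9*(k + 1)**2 + 4)/(9*k**2 + k + 3).
So A=1 and B=1, with C=k**2 + k/9 + 1/3.
Set up (1)·f(k+1) − (1)·f(k) − (k**2 + k/9 + 1/3) = 0.
deg f ≤ 3 (via 0,0,2).
Coefficient equations give f(k) = k*(3*k**2 - 4*k + 4)/9.
So s_k = (B(k−1)f/C)·t_k = (k*(3*k**2 - 4*k + 4)/(9*k**2 + k + 3))·t_k = k*(-3*k**2 + 4*k - 4).
s_(k+1) − s_k = -9*k**2 - k - 3 = t_k.
Telescope: S(n) = s_(n+1) − s_(1) = -3*n**3 - 5*n**2 - 5*n - 3 − (-3) = n*(-3*n**2 - 5*n - 5).

S(n) = n \left(- 3 n^{2} - 5 n - 5\right)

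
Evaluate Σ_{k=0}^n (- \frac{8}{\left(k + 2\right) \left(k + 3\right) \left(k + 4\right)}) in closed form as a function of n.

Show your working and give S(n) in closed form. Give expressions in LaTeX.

S(n) = \frac{2 \left(- n^{2} - 7 n - 6\right)}{3 \left(n^{2} + 7 n + 12\right)}

The ratio is (k + 2)/(k + 5).
Gosper form: A/B · C(k+1)/C(k) with A=k + 2, B=k + 5, C=1.
f must satisfy (k + 2)·f(k+1) − (k + 4)·f(k) = 1.
deg f ≤ 2 (via 1,1,0).
Solve for f: f(k) = k*(k + 5)/12 (degree 2 ≤ 2).
Get s_k = R·t_k = 2*k*(-k - 5)/(3*(k + 2)*(k + 3)) with R(k) = B(k−1)f(k)/C(k) = k*(k + 4)*(k + 5)/12.
Verify: -8/(k**3 + 9*k**2 + 26*k + 24) matches t_k.
s_(n+1) = 2*(-n**2 - 7*n - 6)/(3*(n**2 + 7*n + 12)) and s_(0) = 0, so S(n) = 2*(-n**2 - 7*n - 6)/(3*(n**2 + 7*n + 12)).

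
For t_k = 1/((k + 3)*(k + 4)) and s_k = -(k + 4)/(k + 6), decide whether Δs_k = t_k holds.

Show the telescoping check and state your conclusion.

s_(k+1) = (-k - 5)/(k + 7)
s_(k+1) − s_k = -2/(k**2 + 13*k + 42)
(s_(k+1) − s_k) − t_k = 3*(-k**2 - 9*k - 22)/(k**4 + 20*k**3 + 145*k**2 + 450*k + 504)

Invalid: residual 3*(-k**2 - 9*k - 22)/(k**4 + 20*k**3 + 145*k**2 + 450*k + 504) ≠ 0.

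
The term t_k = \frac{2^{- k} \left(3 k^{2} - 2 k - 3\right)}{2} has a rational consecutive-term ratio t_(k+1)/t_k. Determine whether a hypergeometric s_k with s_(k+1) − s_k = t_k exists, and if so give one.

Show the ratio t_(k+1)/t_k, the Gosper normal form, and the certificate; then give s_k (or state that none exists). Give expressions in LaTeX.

Compute t_(k+1)/t_k: get (3*k**2 + 4*k - 2)/(2*(3*k**2 - 2*k - 3)).
Gosper form: A/B · C(k+1)/C(k) with A=1/2, B=1, C=k**2 - 2*k/3 - 1.
Set up (1/2)·f(k+1) − (1)·f(k) − (k**2 - 2*k/3 - 1) = 0.
Degrees (0,0,2) ⇒ d ≤ 2.
Solving with deg f ≤ 2: f(k) = -2*(3*k**2 + 4*k + 4)/3.
R(k) = B(k−1)·f(k)/C(k) = -2*(3*k**2 + 4*k + 4)/(3*k**2 - 2*k - 3); s_k = R·t_k = (-3*k**2 - 4*k - 4)/2**k.
s_(k+1) − s_k = (3*k**2 - 2*k - 3)/(2*2**k) = t_k.

s_k = 2^{- k} \left(- 3 k^{2} - 4 k - 4\right)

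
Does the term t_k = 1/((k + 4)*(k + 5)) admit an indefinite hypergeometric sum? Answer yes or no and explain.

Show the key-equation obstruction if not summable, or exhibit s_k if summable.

Ratio r(k) = (k + 4)/(k + 6).
So A=k + 4 and B=k + 6, with C=1.
Need (k + 4)·f(k+1) − (k + 5)·f(k) = 1.
d = 1 from the (1,1,0) case.
Solve for f: f(k) = k/4 (degree 1 ≤ 1).
R(k) = B(k−1)·f(k)/C(k) = k*(k + 5)/4; s_k = R·t_k = k/(4*(k + 4)).
Verify: 1/(k**2 + 9*k + 20) matches t_k.

Yes. s_k = k/(4*(k + 4)).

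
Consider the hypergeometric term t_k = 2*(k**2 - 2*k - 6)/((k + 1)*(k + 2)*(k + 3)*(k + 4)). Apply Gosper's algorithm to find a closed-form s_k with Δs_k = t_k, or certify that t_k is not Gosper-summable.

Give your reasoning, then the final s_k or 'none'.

Step 1: r(k) = (k + 1)*(2*k - (k + 1)**2 + 8)/((k + 5)*(-k**2 + 2*k + 6)).
A = k + 1, B = k + 5, C = k**2 - 2*k - 6.
Set up (k + 1)·f(k+1) − (k + 4)·f(k) − (k**2 - 2*k - 6) = 0.
deg f ≤ 3 (via 1,1,2).
A polynomial solution: f(k) = -k*(k**2 + 10*k + 13)/4.
So s_k = (B(k−1)f/C)·t_k = (-k*(k + 4)*(k**2 + 10*k + 13)/(4*(k**2 - 2*k - 6)))·t_k = k*(-k**2 - 10*k - 13)/(2*(k + 1)*(k + 2)*(k + 3)).
Check: Δs_k = 2*(k**2 - 2*k - 6)/(k**4 + 10*k**3 + 35*k**2 + 50*k + 24). ✓

s_k = k*(-k**2 - 10*k - 13)/(2*(k + 1)*(k + 2)*(k + 3))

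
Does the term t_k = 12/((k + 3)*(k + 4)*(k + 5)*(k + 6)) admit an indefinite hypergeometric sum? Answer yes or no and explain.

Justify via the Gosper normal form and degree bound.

t_(k+1)/t_k = (k + 3)/(k + 7).
So A=k + 3 and B=k + 7, with C=1.
Set up (k + 3)·f(k+1) − (k + 6)·f(k) − (1) = 0.
d = 3 from the (1,1,0) case.
Solve for f: f(k) = k*(k**2 + 12*k + 47)/180 (degree 3 ≤ 3).
Get s_k = R·t_k = k*(k**2 + 12*k + 47)/(15*(k + 3)*(k + 4)*(k + 5)) with R(k) = B(k−1)f(k)/C(k) = k*(k + 6)*(k**2 + 12*k + 47)/180.
s_(k+1) − s_k = 12/(k**4 + 18*k**3 + 119*k**2 + 342*k + 360) = t_k.

Yes. s_k = k*(k**2 + 12*k + 47)/(15*(k + 3)*(k + 4)*(k + 5)).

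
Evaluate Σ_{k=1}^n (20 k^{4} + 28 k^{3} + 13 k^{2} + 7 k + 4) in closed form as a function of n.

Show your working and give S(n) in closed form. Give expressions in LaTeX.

S(n) = n \left(4 n^{4} + 17 n^{3} + 25 n^{2} + 17 n + 9\right)

t_(k+1)/t_k = (20*k**4 + 108*k**3 + 217*k**2 + 197*k + 72)/(20*k**4 + 28*k**3 + 13*k**2 + 7*k + 4).
A = 1, B = 1, C = k**4 + 7*k**3/5 + 13*k**2/20 + 7*k/20 + 1/5.
f must satisfy (1)·f(k+1) − (1)·f(k) = k**4 + 7*k**3/5 + 13*k**2/20 + 7*k/20 + 1/5.
d = 5 from the (0,0,4) case.
Solve for f: f(k) = k*(4*k**4 - 3*k**3 - 3*k**2 + 4*k + 2)/20 (degree 5 ≤ 5).
R(k) = B(k−1)·f(k)/C(k) = k*(4*k**4 - 3*k**3 - 3*k**2 + 4*k + 2)/(20*k**4 + 28*k**3 + 13*k**2 + 7*k + 4); s_k = R·t_k = k*(4*k**4 - 3*k**3 - 3*k**2 + 4*k + 2).
Δs = 20*k**4 + 28*k**3 + 13*k**2 + 7*k + 4, as required.
Σ_(k=1)^n t_k = s_(n+1) − s_(1) = (4*n**5 + 17*n**4 + 25*n**3 + 17*n**2 + 9*n + 4) − (4), i.e. n*(4*n**4 + 17*n**3 + 25*n**2 + 17*n + 9).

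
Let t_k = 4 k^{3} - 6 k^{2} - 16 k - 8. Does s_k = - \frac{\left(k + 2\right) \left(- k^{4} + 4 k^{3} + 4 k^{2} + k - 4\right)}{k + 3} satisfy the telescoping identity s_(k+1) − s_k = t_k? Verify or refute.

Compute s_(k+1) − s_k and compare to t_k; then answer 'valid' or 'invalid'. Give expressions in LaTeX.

Invalid: residual \frac{- 3 k^{4} - 10 k^{3} + 30 k^{2} + 55 k + 28}{k^{2} + 7 k + 12} ≠ 0.

s_(k+1) = (k**5 + 3*k**4 - 10*k**3 - 47*k**2 - 55*k - 12)/(k + 4)
s_(k+1) − s_k = (4*k**5 + 19*k**4 - 20*k**3 - 162*k**2 - 193*k - 68)/(k**2 + 7*k + 12)
(s_(k+1) − s_k) − t_k = (-3*k**4 - 10*k**3 + 30*k**2 + 55*k + 28)/(k**2 + 7*k + 12)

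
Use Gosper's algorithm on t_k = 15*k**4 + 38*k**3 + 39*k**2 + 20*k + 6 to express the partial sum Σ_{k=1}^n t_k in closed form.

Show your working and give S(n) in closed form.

S(n) = n*(3*n**4 + 17*n**3 + 37*n**2 + 39*n + 22)

The ratio is (15*k**4 + 98*k**3 + 243*k**2 + 272*k + 118)/(15*k**4 + 38*k**3 + 39*k**2 + 20*k + 6).
Normal form (A,B,C) = (1, 1, k**4 + 38*k**3/15 + 13*k**2/5 + 4*k/3 + 2/5).
Solve (1)·f(k+1) − (1)·f(k) = k**4 + 38*k**3/15 + 13*k**2/5 + 4*k/3 + 2/5.
Bound: deg f ≤ 5.
Match coefficients ⇒ f(k) = k*(3*k**4 + 2*k**3 - k**2 + 2)/15.
Get s_k = R·t_k = k*(3*k**4 + 2*k**3 - k**2 + 2) with R(k) = B(k−1)f(k)/C(k) = k*(3*k**4 + 2*k**3 - k**2 + 2)/(15*k**4 + 38*k**3 + 39*k**2 + 20*k + 6).
s_(k+1) − s_k = 15*k**4 + 38*k**3 + 39*k**2 + 20*k + 6 = t_k.
s_(n+1) = 3*n**5 + 17*n**4 + 37*n**3 + 39*n**2 + 22*n + 6 and s_(1) = 6, so S(n) = n*(3*n**4 + 17*n**3 + 37*n**2 + 39*n + 22).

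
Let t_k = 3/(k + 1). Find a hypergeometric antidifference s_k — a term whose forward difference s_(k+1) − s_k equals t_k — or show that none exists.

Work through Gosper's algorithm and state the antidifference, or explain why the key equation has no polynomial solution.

Step 1: r(k) = (k + 1)/(k + 2).
Normal form (A,B,C) = (k + 1, k + 2, 1).
Solve (k + 1)·f(k+1) − (k + 1)·f(k) = 1.
deg f ≤ 0 (via 1,1,0).
Put f(k) = c0: A·f(k+1) − B(k−1)·f(k) − C = -1; need -1 = 0 — inconsistent ⇒ no f, not summable.

none — t_k is not Gosper-summable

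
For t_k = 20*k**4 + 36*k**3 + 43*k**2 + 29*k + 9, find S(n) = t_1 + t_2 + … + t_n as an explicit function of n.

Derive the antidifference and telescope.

S(n) = n*(4*n**4 + 19*n**3 + 39*n**2 + 45*n + 30)

Ratio r(k) = (20*k**4 + 116*k**3 + 271*k**2 + 303*k + 137)/(20*k**4 + 36*k**3 + 43*k**2 + 29*k + 9).
Normal form (A,B,C) = (1, 1, k**4 + 9*k**3/5 + 43*k**2/20 + 29*k/20 + 9/20).
Need (1)·f(k+1) − (1)·f(k) = k**4 + 9*k**3/5 + 43*k**2/20 + 29*k/20 + 9/20.
deg f ≤ 5 (via 0,0,4).
Match coefficients ⇒ f(k) = k*(4*k**4 - k**3 + 3*k**2 + 2*k + 1)/20.
Certificate R = B(k−1)f/C = k*(4*k**4 - k**3 + 3*k**2 + 2*k + 1)/(20*k**4 + 36*k**3 + 43*k**2 + 29*k + 9) gives s_k = k*(4*k**4 - k**3 + 3*k**2 + 2*k + 1).
Verify: 20*k**4 + 36*k**3 + 43*k**2 + 29*k + 9 matches t_k.
Evaluate: s_(n+1) = 4*n**5 + 19*n**4 + 39*n**3 + 45*n**2 + 30*n + 9; subtract s_(1) = 9 ⇒ S(n) = n*(4*n**4 + 19*n**3 + 39*n**2 + 45*n + 30).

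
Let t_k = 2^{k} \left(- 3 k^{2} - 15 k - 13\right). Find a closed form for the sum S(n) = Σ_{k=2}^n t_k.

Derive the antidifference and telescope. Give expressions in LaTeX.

Step 1: r(k) = 2*(3*k**2 + 21*k + 31)/(3*k**2 + 15*k + 13).
Normal form (A,B,C) = (2, 1, k**2 + 5*k + 13/3).
f must satisfy (2)·f(k+1) − (1)·f(k) = k**2 + 5*k + 13/3.
deg f ≤ 2 (via 0,0,2).
Match coefficients ⇒ f(k) = (3*k**2 + 3*k + 1)/3.
Certificate R = B(k−1)f/C = (3*k**2 + 3*k + 1)/(3*k**2 + 15*k + 13) gives s_k = 2**k*(-3*k**2 - 3*k - 1).
Check: Δs_k = 2**k*(-3*k**2 - 15*k - 13). ✓
Evaluate: s_(n+1) = 2**(n + 1)*(-3*n**2 - 9*n - 7); subtract s_(2) = -76 ⇒ S(n) = -6*2**n*n**2 - 18*2**n*n - 14*2**n + 76.

S(n) = - 6 \cdot 2^{n} n^{2} - 18 \cdot 2^{n} n - 14 \cdot 2^{n} + 76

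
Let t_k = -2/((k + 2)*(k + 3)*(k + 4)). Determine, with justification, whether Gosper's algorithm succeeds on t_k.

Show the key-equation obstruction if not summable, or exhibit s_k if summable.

Compute t_(k+1)/t_k: get (k + 2)/(k + 5).
So A=k + 2 and B=k + 5, with C=1.
Solve (k + 2)·f(k+1) − (k + 4)·f(k) = 1.
Degrees (1,1,0) ⇒ d ≤ 2.
Match coefficients ⇒ f(k) = k*(k + 5)/12.
Certificate R = B(k−1)f/C = k*(k + 4)*(k + 5)/12 gives s_k = k*(-k - 5)/(6*(k + 2)*(k + 3)).
Check: Δs_k = -2/(k**3 + 9*k**2 + 26*k + 24). ✓

Yes. s_k = k*(-k - 5)/(6*(k + 2)*(k + 3)).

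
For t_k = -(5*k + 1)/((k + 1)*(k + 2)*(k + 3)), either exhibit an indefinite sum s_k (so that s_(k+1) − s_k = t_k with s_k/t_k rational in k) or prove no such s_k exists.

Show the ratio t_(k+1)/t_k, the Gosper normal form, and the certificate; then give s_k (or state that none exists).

s_k = k*(1 - 3*k)/(2*(k + 1)*(k + 2))

Step 1: r(k) = (k + 1)*(5*k + 6)/((k + 4)*(5*k + 1)).
Take A(k)=k + 1, B(k)=k + 4, C(k)=k + 1/5.
f must satisfy (k + 1)·f(k+1) − (k + 3)·f(k) = k + 1/5.
From deg A=1, deg B=1, deg C=1: d=2.
Solve for f: f(k) = k*(3*k - 1)/10 (degree 2 ≤ 2).
Then R = B(k−1)f/C = k*(k + 3)*(3*k - 1)/(2*(5*k + 1)), so s_k = R(k)·t_k = k*(1 - 3*k)/(2*(k + 1)*(k + 2)).
Verify: (-5*k - 1)/(k**3 + 6*k**2 + 11*k + 6) matches t_k.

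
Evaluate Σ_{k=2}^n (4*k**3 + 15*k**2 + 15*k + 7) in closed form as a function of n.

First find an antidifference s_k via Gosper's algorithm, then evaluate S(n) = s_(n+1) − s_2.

Compute t_(k+1)/t_k: get (4*k**3 + 27*k**2 + 57*k + 41)/(4*k**3 + 15*k**2 + 15*k + 7).
Factor: A=1; B=1; C=k**3 + 15*k**2/4 + 15*k/4 + 7/4.
f must satisfy (1)·f(k+1) − (1)·f(k) = k**3 + 15*k**2/4 + 15*k/4 + 7/4.
Degrees (0,0,3) ⇒ d ≤ 4.
Match coefficients ⇒ f(k) = k*(k**3 + 3*k**2 + k + 2)/4.
So s_k = (B(k−1)f/C)·t_k = (k*(k**3 + 3*k**2 + k + 2)/(4*k**3 + 15*k**2 + 15*k + 7))·t_k = k*(k**3 + 3*k**2 + k + 2).
Verify: 4*k**3 + 15*k**2 + 15*k + 7 matches t_k.
s_(n+1) = n**4 + 7*n**3 + 16*n**2 + 17*n + 7 and s_(2) = 48, so S(n) = n**4 + 7*n**3 + 16*n**2 + 17*n - 41.

S(n) = n**4 + 7*n**3 + 16*n**2 + 17*n - 41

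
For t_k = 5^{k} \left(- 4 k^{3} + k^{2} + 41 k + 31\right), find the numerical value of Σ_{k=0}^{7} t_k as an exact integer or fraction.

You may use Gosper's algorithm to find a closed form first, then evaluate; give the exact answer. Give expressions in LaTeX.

Ratio r(k) = 5*(4*k**3 + 11*k**2 - 31*k - 69)/(4*k**3 - k**2 - 41*k - 31).
Gosper form: A/B · C(k+1)/C(k) with A=5, B=1, C=k**3 - k**2/4 - 41*k/4 - 31/4.
f must satisfy (5)·f(k+1) − (1)·f(k) = k**3 - k**2/4 - 41*k/4 - 31/4.
deg f ≤ 3 (via 0,0,3).
Match coefficients ⇒ f(k) = (k + 1)*(k**2 - 5*k + 1)/4.
Then R = B(k−1)f/C = (k + 1)*(k**2 - 5*k + 1)/(4*k**3 - k**2 - 41*k - 31), so s_k = R(k)·t_k = 5**k*(-k**3 + 4*k**2 + 4*k - 1).
Verify: 5**k*(-4*k**3 + k**2 + 41*k + 31) matches t_k.
Telescoping: Σ = s_(8) − s_(0) = -87890625 − (-1) = -87890624.

Σ = -87890624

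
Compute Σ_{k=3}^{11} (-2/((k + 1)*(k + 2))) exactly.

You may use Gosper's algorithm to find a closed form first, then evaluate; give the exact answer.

t_(k+1)/t_k = (k + 1)/(k + 3).
So A=k + 1 and B=k + 3, with C=1.
Key eq: (k + 1)·f(k+1) = (k + 2)·f(k) + (1).
Degrees (1,1,0) ⇒ d ≤ 1.
Solving with deg f ≤ 1: f(k) = k.
R(k) = B(k−1)·f(k)/C(k) = k*(k + 2); s_k = R·t_k = -2*k/(k + 1).
Δs = -2/(k**2 + 3*k + 2), as required.
Evaluate s at k=12 and k=3: -24/13 and -3/2; difference -9/26.

Σ = -9/26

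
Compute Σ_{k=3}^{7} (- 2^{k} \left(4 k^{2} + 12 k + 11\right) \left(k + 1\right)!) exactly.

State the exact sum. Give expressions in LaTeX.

r(k) = 2*(4*k**3 + 28*k**2 + 67*k + 54)/(4*k**2 + 12*k + 11) after simplifying.
Gosper form: A/B · C(k+1)/C(k) with A=2*k + 4, B=1, C=k**2 + 3*k + 11/4.
Set up (2*k + 4)·f(k+1) − (1)·f(k) − (k**2 + 3*k + 11/4) = 0.
d = 1 from the (1,0,2) case.
Match coefficients ⇒ f(k) = (2*k + 1)/4.
Certificate R = B(k−1)f/C = (2*k + 1)/(4*k**2 + 12*k + 11) gives s_k = -2**k*(2*k + 1)*factorial(k + 1).
Verify: -2**k*(4*k**2 + 12*k + 11)*factorial(k + 1) matches t_k.
Telescoping: Σ = s_(8) − s_(3) = -1579253760 − (-1344) = -1579252416.

Σ = -1579252416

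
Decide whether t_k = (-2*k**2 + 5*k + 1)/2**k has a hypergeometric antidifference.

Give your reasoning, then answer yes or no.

Yes. s_k = 2**(1 - k)*k*(2*k - 1).

t_(k+1)/t_k = (2*k**2 - k - 4)/(2*(2*k**2 - 5*k - 1)).
Take A(k)=1/2, B(k)=1, C(k)=k**2 - 5*k/2 - 1/2.
Solve (1/2)·f(k+1) − (1)·f(k) = k**2 - 5*k/2 - 1/2.
Degrees (0,0,2) ⇒ d ≤ 2.
A polynomial solution: f(k) = -k*(2*k - 1).
Then R = B(k−1)f/C = -2*k*(2*k - 1)/(2*k**2 - 5*k - 1), so s_k = R(k)·t_k = 2**(1 - k)*k*(2*k - 1).
Check: Δs_k = (-2*k**2 + 5*k + 1)/2**k. ✓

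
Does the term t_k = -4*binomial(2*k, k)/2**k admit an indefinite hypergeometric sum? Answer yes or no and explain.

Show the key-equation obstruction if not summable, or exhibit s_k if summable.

Step 1: r(k) = (2*k + 1)/(k + 1).
Gosper form: A/B · C(k+1)/C(k) with A=2*k + 1, B=k + 1, C=1.
Need (2*k + 1)·f(k+1) − (k)·f(k) = 1.
d = -1 from the (1,1,0) case.
Bound -1 < 0, so the key equation has no polynomial solution.

No — negative degree bound, so no certificate f.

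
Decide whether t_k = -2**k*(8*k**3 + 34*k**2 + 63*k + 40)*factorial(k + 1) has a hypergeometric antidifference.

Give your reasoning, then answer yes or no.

Yes. s_k = -2**k*(4*k**2 + 3*k + 4)*factorial(k + 1).

t_(k+1)/t_k = 2*(8*k**4 + 74*k**3 + 271*k**2 + 455*k + 290)/(8*k**3 + 34*k**2 + 63*k + 40).
Normal form (A,B,C) = (2*k + 4, 1, k**3 + 17*k**2/4 + 63*k/8 + 5).
Key eq: (2*k + 4)·f(k+1) = (1)·f(k) + (k**3 + 17*k**2/4 + 63*k/8 + 5).
d = 2 from the (1,0,3) case.
Coefficient equations give f(k) = (4*k**2 + 3*k + 4)/8.
Get s_k = R·t_k = -2**k*(4*k**2 + 3*k + 4)*factorial(k + 1) with R(k) = B(k−1)f(k)/C(k) = (4*k**2 + 3*k + 4)/(8*k**3 + 34*k**2 + 63*k + 40).
Verify: -2**k*(8*k**3 + 34*k**2 + 63*k + 40)*factorial(k + 1) matches t_k.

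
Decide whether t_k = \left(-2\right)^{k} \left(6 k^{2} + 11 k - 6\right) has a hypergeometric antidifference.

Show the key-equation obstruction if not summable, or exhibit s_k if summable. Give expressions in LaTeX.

Step 1: r(k) = 2*(-6*k**2 - 23*k - 11)/(6*k**2 + 11*k - 6).
Take A(k)=-2, B(k)=1, C(k)=k**2 + 11*k/6 - 1.
Set up (-2)·f(k+1) − (1)·f(k) − (k**2 + 11*k/6 - 1) = 0.
Bound: deg f ≤ 2.
Match coefficients ⇒ f(k) = -(2*k**2 + k - 4)/6.
R(k) = B(k−1)·f(k)/C(k) = -(2*k**2 + k - 4)/(6*k**2 + 11*k - 6); s_k = R·t_k = (-2)**k*(-2*k**2 - k + 4).
Check: Δs_k = (-2)**k*(6*k**2 + 11*k - 6). ✓

Yes. s_k = \left(-2\right)^{k} \left(- 2 k^{2} - k + 4\right).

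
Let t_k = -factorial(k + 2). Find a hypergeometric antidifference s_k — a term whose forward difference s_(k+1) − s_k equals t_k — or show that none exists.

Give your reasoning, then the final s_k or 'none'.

none — t_k is not Gosper-summable

t_(k+1)/t_k = k + 3.
Gosper form: A/B · C(k+1)/C(k) with A=k + 3, B=1, C=1.
Need (k + 3)·f(k+1) − (1)·f(k) = 1.
From deg A=1, deg B=0, deg C=0: d=-1.
Negative degree bound (-1): no f exists, t_k not Gosper-summable.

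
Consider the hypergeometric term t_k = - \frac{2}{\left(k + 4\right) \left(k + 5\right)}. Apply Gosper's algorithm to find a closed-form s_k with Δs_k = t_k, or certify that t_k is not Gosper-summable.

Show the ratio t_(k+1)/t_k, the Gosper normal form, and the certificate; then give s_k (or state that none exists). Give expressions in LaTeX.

s_k = - \frac{k}{2 k + 8}

Compute t_(k+1)/t_k: get (k + 4)/(k + 6).
Factor: A=k + 4; B=k + 6; C=1.
f must satisfy (k + 4)·f(k+1) − (k + 5)·f(k) = 1.
From deg A=1, deg B=1, deg C=0: d=1.
Solving with deg f ≤ 1: f(k) = k/4.
Then R = B(k−1)f/C = k*(k + 5)/4, so s_k = R(k)·t_k = -k/(2*k + 8).
Verify: -2/(k**2 + 9*k + 20) matches t_k.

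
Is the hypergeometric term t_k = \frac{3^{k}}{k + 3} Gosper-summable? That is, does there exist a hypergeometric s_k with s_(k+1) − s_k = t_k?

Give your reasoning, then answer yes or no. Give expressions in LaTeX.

No. Not Gosper-summable.

Ratio r(k) = 3*(k + 3)/(k + 4).
Gosper form: A/B · C(k+1)/C(k) with A=3*k + 9, B=k + 4, C=1.
Key eq: (3*k + 9)·f(k+1) = (k + 3)·f(k) + (1).
Degrees (1,1,0) ⇒ d ≤ -1.
Negative degree bound (-1): no f exists, t_k not Gosper-summable.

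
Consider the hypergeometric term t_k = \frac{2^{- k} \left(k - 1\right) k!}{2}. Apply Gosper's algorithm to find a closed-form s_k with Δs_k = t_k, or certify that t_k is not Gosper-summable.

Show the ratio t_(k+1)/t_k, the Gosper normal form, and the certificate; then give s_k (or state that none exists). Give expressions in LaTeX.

s_k = 2^{- k} k!

r(k) = k*(k + 1)/(2*(k - 1)) after simplifying.
A = k/2 + 1/2, B = 1, C = k - 1.
Need (k/2 + 1/2)·f(k+1) − (1)·f(k) = k - 1.
From deg A=1, deg B=0, deg C=1: d=0.
Solving with deg f ≤ 0: f(k) = 2.
Certificate R = B(k−1)f/C = 2/(k - 1) gives s_k = factorial(k)/2**k.
Verify: (k - 1)*factorial(k)/(2*2**k) matches t_k.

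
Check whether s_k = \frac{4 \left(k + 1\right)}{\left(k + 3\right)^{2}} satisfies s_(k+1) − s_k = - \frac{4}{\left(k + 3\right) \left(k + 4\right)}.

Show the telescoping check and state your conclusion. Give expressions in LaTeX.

Invalid: residual \frac{8 \left(2 k + 7\right)}{k^{4} + 14 k^{3} + 73 k^{2} + 168 k + 144} ≠ 0.

s_(k+1) = 4*(k + 2)/(k + 4)**2
s_(k+1) − s_k = 4*(-k**2 - 3*k + 2)/(k**4 + 14*k**3 + 73*k**2 + 168*k + 144)
(s_(k+1) − s_k) − t_k = 8*(2*k + 7)/(k**4 + 14*k**3 + 73*k**2 + 168*k + 144)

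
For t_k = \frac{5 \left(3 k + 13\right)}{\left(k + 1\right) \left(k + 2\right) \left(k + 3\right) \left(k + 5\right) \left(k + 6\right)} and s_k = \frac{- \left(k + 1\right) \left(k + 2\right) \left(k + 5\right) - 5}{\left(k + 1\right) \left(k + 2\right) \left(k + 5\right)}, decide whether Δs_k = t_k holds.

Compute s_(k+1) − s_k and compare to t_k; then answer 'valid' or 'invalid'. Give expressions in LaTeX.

s_(k+1) = (-(k + 2)*(k + 3)*(k + 6) - 5)/((k + 2)*(k + 3)*(k + 6))
s_(k+1) − s_k = 5*(3*k + 13)/(k**5 + 17*k**4 + 107*k**3 + 307*k**2 + 396*k + 180)
(s_(k+1) − s_k) − t_k = 0

Valid — Δs_k = t_k.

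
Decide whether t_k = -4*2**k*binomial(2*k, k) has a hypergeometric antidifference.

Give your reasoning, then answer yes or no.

Compute t_(k+1)/t_k: get 4*(2*k + 1)/(k + 1).
Gosper form: A/B · C(k+1)/C(k) with A=8*k + 4, B=k + 1, C=1.
f must satisfy (8*k + 4)·f(k+1) − (k)·f(k) = 1.
Degrees (1,1,0) ⇒ d ≤ -1.
Negative degree bound (-1): no f exists, t_k not Gosper-summable.

No. Not Gosper-summable.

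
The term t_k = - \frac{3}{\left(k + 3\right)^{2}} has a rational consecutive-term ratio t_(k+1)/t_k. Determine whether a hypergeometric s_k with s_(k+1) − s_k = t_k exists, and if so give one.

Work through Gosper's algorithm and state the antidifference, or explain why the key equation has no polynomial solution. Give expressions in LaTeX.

Compute t_(k+1)/t_k: get (k + 3)**2/(k + 4)**2.
Gosper form: A/B · C(k+1)/C(k) with A=k**2 + 6*k + 9, B=k**2 + 8*k + 16, C=1.
Set up (k**2 + 6*k + 9)·f(k+1) − (k**2 + 6*k + 9)·f(k) − (1) = 0.
d = 0 from the (2,2,0) case.
Write f(k) = c0. Then LHS − RHS = -1, requiring -1 = 0: contradictory. No certificate.

none — t_k is not Gosper-summable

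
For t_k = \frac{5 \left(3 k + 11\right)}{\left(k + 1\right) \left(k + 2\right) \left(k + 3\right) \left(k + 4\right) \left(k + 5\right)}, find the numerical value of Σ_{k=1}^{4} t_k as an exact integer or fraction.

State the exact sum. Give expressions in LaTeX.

Σ = 29/189

t_(k+1)/t_k = (k + 1)*(3*k + 14)/((k + 6)*(3*k + 11)).
Normal form (A,B,C) = (k + 1, k + 6, k + 11/3).
f must satisfy (k + 1)·f(k+1) − (k + 5)·f(k) = k + 11/3.
deg f ≤ 4 (via 1,1,1).
Coefficient equations give f(k) = k*(k + 3)*(k**2 + 7*k + 14)/24.
Then R = B(k−1)f/C = k*(k + 3)*(k + 5)*(k**2 + 7*k + 14)/(8*(3*k + 11)), so s_k = R(k)·t_k = 5*k*(k**2 + 7*k + 14)/(8*(k**3 + 7*k**2 + 14*k + 8)).
Δs = 5*(3*k + 11)/(k**5 + 15*k**4 + 85*k**3 + 225*k**2 + 274*k + 120), as required.
Σ_(k=1)^(4) t_k = s_(5) − s_(1) = 925/1512 − (11/24) = 29/189.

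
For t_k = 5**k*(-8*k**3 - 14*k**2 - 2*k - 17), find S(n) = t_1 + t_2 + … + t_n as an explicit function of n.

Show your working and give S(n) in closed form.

S(n) = -10*5**n*n**3 - 10*5**n*n**2 - 5*5**n*n - 20*5**n + 20

Compute t_(k+1)/t_k: get 5*(8*k**3 + 38*k**2 + 54*k + 41)/(8*k**3 + 14*k**2 + 2*k + 17).
Take A(k)=5, B(k)=1, C(k)=k**3 + 7*k**2/4 + k/4 + 17/8.
Need (5)·f(k+1) − (1)·f(k) = k**3 + 7*k**2/4 + k/4 + 17/8.
Bound: deg f ≤ 3.
Solving with deg f ≤ 3: f(k) = (2*k**3 - 4*k**2 + 3*k + 3)/8.
So s_k = (B(k−1)f/C)·t_k = ((2*k**3 - 4*k**2 + 3*k + 3)/(8*k**3 + 14*k**2 + 2*k + 17))·t_k = 5**k*(-2*k**3 + 4*k**2 - 3*k - 3).
Δs = 5**k*(-8*k**3 - 14*k**2 - 2*k - 17), as required.
Σ_(k=1)^n t_k = s_(n+1) − s_(1) = (5**(n + 1)*(-2*n**3 - 2*n**2 - n - 4)) − (-20), i.e. -10*5**n*n**3 - 10*5**n*n**2 - 5*5**n*n - 20*5**n + 20.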